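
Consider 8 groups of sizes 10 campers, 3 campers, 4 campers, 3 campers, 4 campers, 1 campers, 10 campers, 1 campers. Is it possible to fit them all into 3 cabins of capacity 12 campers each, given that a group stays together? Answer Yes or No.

No

Total = 36 campers; ⌈36/12⌉ = 3.
The bound of 3 does not rule out 3, but exhaustive search shows no assignment into 3 cabins of capacity 12 campers exists — the minimum is 4.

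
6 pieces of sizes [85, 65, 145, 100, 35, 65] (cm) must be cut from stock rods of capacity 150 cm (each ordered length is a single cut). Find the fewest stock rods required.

Total = 145 + 100 + 85 + 65 + 65 + 35 = 495 cm.
Lower bound: ⌈495/150⌉ = 4 stock rods.
A packing using 4 stock rods:
  stock rod 1: 145 = 145
  stock rod 2: 100 + 35 = 135
  stock rod 3: 85 + 65 = 150
  stock rod 4: 65 = 65
This matches the lower bound, so 4 is optimal.

4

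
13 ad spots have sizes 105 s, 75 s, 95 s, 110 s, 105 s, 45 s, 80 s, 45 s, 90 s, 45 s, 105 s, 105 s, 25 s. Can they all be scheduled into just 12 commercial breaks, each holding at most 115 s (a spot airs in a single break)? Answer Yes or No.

Yes

A valid assignment using 11 commercial breaks:
  break 1: 110 = 110
  break 2: 105 = 105
  break 3: 105 = 105
  break 4: 105 = 105
  break 5: 105 = 105
  break 6: 95 = 95
  break 7: 90 + 25 = 115
  break 8: 80 = 80
  break 9: 75 = 75
  break 10: 45 + 45 = 90
  break 11: 45 = 45
That uses only 11 ≤ 12, so 12 commercial breaks are enough.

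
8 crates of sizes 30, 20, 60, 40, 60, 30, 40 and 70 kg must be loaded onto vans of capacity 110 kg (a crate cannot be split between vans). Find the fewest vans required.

Total = 70 + 60 + 60 + 40 + 40 + 30 + 30 + 20 = 350 kg.
Lower bound: ⌈350/110⌉ = 4 vans.
A packing using 4 vans:
  van 1: 70 + 40 = 110
  van 2: 60 + 40 = 100
  van 3: 60 + 30 + 20 = 110
  van 4: 30 = 30
This matches the lower bound, so 4 is optimal.

4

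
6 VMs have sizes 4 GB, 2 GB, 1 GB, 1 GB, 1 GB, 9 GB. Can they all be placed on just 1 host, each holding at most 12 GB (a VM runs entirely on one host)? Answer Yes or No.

Total = 18 GB; ⌈18/12⌉ = 2.
At least 2 hosts are required, but only 1 is allowed.

No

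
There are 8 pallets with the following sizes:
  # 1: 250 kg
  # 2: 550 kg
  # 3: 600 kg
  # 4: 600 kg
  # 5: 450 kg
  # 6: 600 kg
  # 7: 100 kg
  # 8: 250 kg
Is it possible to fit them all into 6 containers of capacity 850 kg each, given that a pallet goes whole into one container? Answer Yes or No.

Yes

A valid assignment using 5 containers:
  container 1: 600 + 250 = 850
  container 2: 600 + 250 = 850
  container 3: 600 + 100 = 700
  container 4: 550 = 550
  container 5: 450 = 450
That uses only 5 ≤ 6, so 6 containers are enough.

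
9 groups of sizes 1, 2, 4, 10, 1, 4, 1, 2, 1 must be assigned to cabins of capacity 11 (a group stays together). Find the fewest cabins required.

3

Total = 10 + 4 + 4 + 2 + 2 + 1 + 1 + 1 + 1 = 26.
Lower bound: ⌈26/11⌉ = 3 cabins.
A packing using 3 cabins:
  cabin 1: 10 + 1 = 11
  cabin 2: 4 + 4 + 2 + 1 = 11
  cabin 3: 2 + 1 + 1 = 4
This matches the lower bound, so 3 is optimal.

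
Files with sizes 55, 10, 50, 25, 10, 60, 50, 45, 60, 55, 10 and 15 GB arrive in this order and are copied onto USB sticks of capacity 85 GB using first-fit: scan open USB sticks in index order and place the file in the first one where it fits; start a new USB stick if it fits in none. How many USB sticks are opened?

  55 → USB stick 1 (new)  [load 55/85]
  10 → USB stick 1  [load 65/85]
  50 → USB stick 2 (new)  [load 50/85]
  25 → USB stick 2  [load 75/85]
  10 → USB stick 1  [load 75/85]
  60 → USB stick 3 (new)  [load 60/85]
  50 → USB stick 4 (new)  [load 50/85]
  45 → USB stick 5 (new)  [load 45/85]
  60 → USB stick 6 (new)  [load 60/85]
  55 → USB stick 7 (new)  [load 55/85]
  10 → USB stick 1  [load 85/85]
  15 → USB stick 3  [load 75/85]
7 USB sticks opened.

7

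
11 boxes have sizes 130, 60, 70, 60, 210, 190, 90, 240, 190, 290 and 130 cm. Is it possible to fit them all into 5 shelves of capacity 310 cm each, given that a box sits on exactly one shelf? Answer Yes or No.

No

Total = 1660 cm; ⌈1660/310⌉ = 6.
At least 6 shelves are required, but only 5 are allowed.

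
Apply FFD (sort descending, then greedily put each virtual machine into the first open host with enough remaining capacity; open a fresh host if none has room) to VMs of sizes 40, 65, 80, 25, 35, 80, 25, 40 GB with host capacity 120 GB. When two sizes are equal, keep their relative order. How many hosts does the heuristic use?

Sorted descending: 80, 80, 65, 40, 40, 35, 25, 25.
  80 → host 1 (new)  [load 80/120]
  80 → host 2 (new)  [load 80/120]
  65 → host 3 (new)  [load 65/120]
  40 → host 1  [load 120/120]
  40 → host 2  [load 120/120]
  35 → host 3  [load 100/120]
  25 → host 4 (new)  [load 25/120]
  25 → host 4  [load 50/120]
4 hosts opened.

4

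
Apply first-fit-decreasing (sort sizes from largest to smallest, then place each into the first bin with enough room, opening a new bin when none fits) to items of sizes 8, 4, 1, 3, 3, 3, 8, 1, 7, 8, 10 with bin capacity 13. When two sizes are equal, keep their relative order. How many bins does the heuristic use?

Sorted descending: 10, 8, 8, 8, 7, 4, 3, 3, 3, 1, 1.
  10 → bin 1 (new)  [load 10/13]
  8 → bin 2 (new)  [load 8/13]
  8 → bin 3 (new)  [load 8/13]
  8 → bin 4 (new)  [load 8/13]
  7 → bin 5 (new)  [load 7/13]
  4 → bin 2  [load 12/13]
  3 → bin 1  [load 13/13]
  3 → bin 3  [load 11/13]
  3 → bin 4  [load 11/13]
  1 → bin 2  [load 13/13]
  1 → bin 3  [load 12/13]
5 bins opened.

5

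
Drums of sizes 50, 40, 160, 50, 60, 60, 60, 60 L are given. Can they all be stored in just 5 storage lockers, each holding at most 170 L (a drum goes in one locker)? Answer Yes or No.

A valid assignment using 4 storage lockers:
  locker 1: 160 = 160
  locker 2: 60 + 60 + 50 = 170
  locker 3: 60 + 60 + 50 = 170
  locker 4: 40 = 40
That uses only 4 ≤ 5, so 5 storage lockers are enough.

Yes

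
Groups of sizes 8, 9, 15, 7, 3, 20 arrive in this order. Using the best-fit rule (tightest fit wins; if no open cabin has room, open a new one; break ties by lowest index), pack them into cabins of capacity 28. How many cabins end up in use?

  8 → cabin 1 (new)  [load 8/28]
  9 → cabin 1  [load 17/28]
  15 → cabin 2 (new)  [load 15/28]
  7 → cabin 1  [load 24/28]
  3 → cabin 1  [load 27/28]
  20 → cabin 3 (new)  [load 20/28]
3 cabins opened.

3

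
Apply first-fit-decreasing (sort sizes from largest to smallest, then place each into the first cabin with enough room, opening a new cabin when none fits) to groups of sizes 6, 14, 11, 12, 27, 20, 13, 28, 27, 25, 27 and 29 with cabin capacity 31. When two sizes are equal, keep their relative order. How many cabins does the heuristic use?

9

Sorted descending: 29, 28, 27, 27, 27, 25, 20, 14, 13, 12, 11, 6.
  29 → cabin 1 (new)  [load 29/31]
  28 → cabin 2 (new)  [load 28/31]
  27 → cabin 3 (new)  [load 27/31]
  27 → cabin 4 (new)  [load 27/31]
  27 → cabin 5 (new)  [load 27/31]
  25 → cabin 6 (new)  [load 25/31]
  20 → cabin 7 (new)  [load 20/31]
  14 → cabin 8 (new)  [load 14/31]
  13 → cabin 8  [load 27/31]
  12 → cabin 9 (new)  [load 12/31]
  11 → cabin 7  [load 31/31]
  6 → cabin 6  [load 31/31]
9 cabins opened.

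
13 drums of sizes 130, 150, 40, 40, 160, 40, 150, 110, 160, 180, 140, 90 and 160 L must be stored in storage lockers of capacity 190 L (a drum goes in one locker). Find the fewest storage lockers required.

Total = 180 + 160 + 160 + 160 + 150 + 150 + 140 + 130 + 110 + 90 + 40 + 40 + 40 = 1550 L.
Lower bound: ⌈1550/190⌉ = 9 storage lockers.
A packing using 10 storage lockers:
  locker 1: 180 = 180
  locker 2: 160 = 160
  locker 3: 160 = 160
  locker 4: 160 = 160
  locker 5: 150 + 40 = 190
  locker 6: 150 + 40 = 190
  locker 7: 140 + 40 = 180
  locker 8: 130 = 130
  locker 9: 110 = 110
  locker 10: 90 = 90
No arrangement into 9 storage lockers stays within capacity, so 10 is optimal.

10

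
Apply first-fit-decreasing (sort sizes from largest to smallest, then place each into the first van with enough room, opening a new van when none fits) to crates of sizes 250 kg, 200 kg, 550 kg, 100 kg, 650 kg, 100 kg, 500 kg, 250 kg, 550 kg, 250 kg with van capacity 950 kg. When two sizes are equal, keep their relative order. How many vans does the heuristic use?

Sorted descending: 650, 550, 550, 500, 250, 250, 250, 200, 100, 100.
  650 → van 1 (new)  [load 650/950]
  550 → van 2 (new)  [load 550/950]
  550 → van 3 (new)  [load 550/950]
  500 → van 4 (new)  [load 500/950]
  250 → van 1  [load 900/950]
  250 → van 2  [load 800/950]
  250 → van 3  [load 800/950]
  200 → van 4  [load 700/950]
  100 → van 2  [load 900/950]
  100 → van 3  [load 900/950]
4 vans opened.

4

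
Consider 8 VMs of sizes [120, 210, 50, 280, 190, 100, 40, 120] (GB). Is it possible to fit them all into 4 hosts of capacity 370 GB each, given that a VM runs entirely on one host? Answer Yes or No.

Yes

A valid assignment using 4 hosts:
  host 1: 280 + 50 + 40 = 370
  host 2: 210 + 120 = 330
  host 3: 190 + 120 = 310
  host 4: 100 = 100
Every load is within 370 GB, so 4 hosts suffice.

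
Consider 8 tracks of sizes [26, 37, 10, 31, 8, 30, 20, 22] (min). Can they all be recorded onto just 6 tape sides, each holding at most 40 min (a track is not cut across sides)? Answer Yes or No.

A valid assignment using 6 tape sides:
  side 1: 37 = 37
  side 2: 31 + 8 = 39
  side 3: 30 + 10 = 40
  side 4: 26 = 26
  side 5: 22 = 22
  side 6: 20 = 20
Every load is within 40 min, so 6 tape sides suffice.

Yes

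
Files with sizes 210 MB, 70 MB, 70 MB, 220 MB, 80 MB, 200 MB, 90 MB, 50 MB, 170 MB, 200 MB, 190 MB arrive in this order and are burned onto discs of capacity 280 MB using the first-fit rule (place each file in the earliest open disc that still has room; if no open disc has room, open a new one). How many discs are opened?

7

  210 → disc 1 (new)  [load 210/280]
  70 → disc 1  [load 280/280]
  70 → disc 2 (new)  [load 70/280]
  220 → disc 3 (new)  [load 220/280]
  80 → disc 2  [load 150/280]
  200 → disc 4 (new)  [load 200/280]
  90 → disc 2  [load 240/280]
  50 → disc 3  [load 270/280]
  170 → disc 5 (new)  [load 170/280]
  200 → disc 6 (new)  [load 200/280]
  190 → disc 7 (new)  [load 190/280]
7 discs opened.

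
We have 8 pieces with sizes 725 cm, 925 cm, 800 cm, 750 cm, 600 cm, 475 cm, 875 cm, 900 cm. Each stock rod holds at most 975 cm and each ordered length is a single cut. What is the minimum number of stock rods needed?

Total = 925 + 900 + 875 + 800 + 750 + 725 + 600 + 475 = 6050 cm.
Lower bound: ⌈6050/975⌉ = 7 stock rods.
A packing using 8 stock rods:
  stock rod 1: 925 = 925
  stock rod 2: 900 = 900
  stock rod 3: 875 = 875
  stock rod 4: 800 = 800
  stock rod 5: 750 = 750
  stock rod 6: 725 = 725
  stock rod 7: 600 = 600
  stock rod 8: 475 = 475
No arrangement into 7 stock rods stays within capacity, so 8 is optimal.

8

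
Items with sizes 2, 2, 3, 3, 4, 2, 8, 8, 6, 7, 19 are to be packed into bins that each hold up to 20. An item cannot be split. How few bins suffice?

Total = 19 + 8 + 8 + 7 + 6 + 4 + 3 + 3 + 2 + 2 + 2 = 64.
Lower bound: ⌈64/20⌉ = 4 bins.
A packing using 4 bins:
  bin 1: 19 = 19
  bin 2: 8 + 8 + 4 = 20
  bin 3: 7 + 6 + 3 + 3 = 19
  bin 4: 2 + 2 + 2 = 6
This matches the lower bound, so 4 is optimal.

4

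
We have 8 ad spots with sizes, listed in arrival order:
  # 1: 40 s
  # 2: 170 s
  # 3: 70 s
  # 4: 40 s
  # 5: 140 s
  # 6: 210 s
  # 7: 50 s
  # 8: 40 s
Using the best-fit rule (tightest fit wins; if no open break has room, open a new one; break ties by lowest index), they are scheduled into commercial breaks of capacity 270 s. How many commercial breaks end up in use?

  40 → break 1 (new)  [load 40/270]
  170 → break 1  [load 210/270]
  70 → break 2 (new)  [load 70/270]
  40 → break 1  [load 250/270]
  140 → break 2  [load 210/270]
  210 → break 3 (new)  [load 210/270]
  50 → break 2  [load 260/270]
  40 → break 3  [load 250/270]
3 commercial breaks opened.

3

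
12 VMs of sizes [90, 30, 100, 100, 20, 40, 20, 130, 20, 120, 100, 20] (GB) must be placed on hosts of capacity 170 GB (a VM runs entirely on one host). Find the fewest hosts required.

6

Total = 130 + 120 + 100 + 100 + 100 + 90 + 40 + 30 + 20 + 20 + 20 + 20 = 790 GB.
Lower bound: ⌈790/170⌉ = 5 hosts.
Also, 6 VMs each exceed 85 GB, and no two of those can share a host, so at least 6 hosts are needed.
A packing using 6 hosts:
  host 1: 130 + 40 = 170
  host 2: 120 + 30 + 20 = 170
  host 3: 100 + 20 + 20 + 20 = 160
  host 4: 100 = 100
  host 5: 100 = 100
  host 6: 90 = 90
This matches the lower bound, so 6 is optimal.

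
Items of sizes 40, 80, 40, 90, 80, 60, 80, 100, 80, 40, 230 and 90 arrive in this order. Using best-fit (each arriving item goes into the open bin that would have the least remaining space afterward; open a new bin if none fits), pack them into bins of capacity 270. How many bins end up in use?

4

  40 → bin 1 (new)  [load 40/270]
  80 → bin 1  [load 120/270]
  40 → bin 1  [load 160/270]
  90 → bin 1  [load 250/270]
  80 → bin 2 (new)  [load 80/270]
  60 → bin 2  [load 140/270]
  80 → bin 2  [load 220/270]
  100 → bin 3 (new)  [load 100/270]
  80 → bin 3  [load 180/270]
  40 → bin 2  [load 260/270]
  230 → bin 4 (new)  [load 230/270]
  90 → bin 3  [load 270/270]
4 bins opened.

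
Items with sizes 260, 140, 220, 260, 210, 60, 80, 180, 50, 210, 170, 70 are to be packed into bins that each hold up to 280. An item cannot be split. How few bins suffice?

8

Total = 260 + 260 + 220 + 210 + 210 + 180 + 170 + 140 + 80 + 70 + 60 + 50 = 1910.
Lower bound: ⌈1910/280⌉ = 7 bins.
A packing using 8 bins:
  bin 1: 260 = 260
  bin 2: 260 = 260
  bin 3: 220 + 60 = 280
  bin 4: 210 + 70 = 280
  bin 5: 210 + 50 = 260
  bin 6: 180 + 80 = 260
  bin 7: 170 = 170
  bin 8: 140 = 140
No arrangement into 7 bins stays within capacity, so 8 is optimal.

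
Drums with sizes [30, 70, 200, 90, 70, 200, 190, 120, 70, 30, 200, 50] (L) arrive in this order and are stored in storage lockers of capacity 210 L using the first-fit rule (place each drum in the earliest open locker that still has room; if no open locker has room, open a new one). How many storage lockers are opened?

7

  30 → locker 1 (new)  [load 30/210]
  70 → locker 1  [load 100/210]
  200 → locker 2 (new)  [load 200/210]
  90 → locker 1  [load 190/210]
  70 → locker 3 (new)  [load 70/210]
  200 → locker 4 (new)  [load 200/210]
  190 → locker 5 (new)  [load 190/210]
  120 → locker 3  [load 190/210]
  70 → locker 6 (new)  [load 70/210]
  30 → locker 6  [load 100/210]
  200 → locker 7 (new)  [load 200/210]
  50 → locker 6  [load 150/210]
7 storage lockers opened.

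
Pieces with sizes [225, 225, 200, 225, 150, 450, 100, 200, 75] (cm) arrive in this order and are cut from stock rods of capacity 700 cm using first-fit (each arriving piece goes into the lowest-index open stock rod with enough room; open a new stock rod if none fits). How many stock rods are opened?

3

  225 → stock rod 1 (new)  [load 225/700]
  225 → stock rod 1  [load 450/700]
  200 → stock rod 1  [load 650/700]
  225 → stock rod 2 (new)  [load 225/700]
  150 → stock rod 2  [load 375/700]
  450 → stock rod 3 (new)  [load 450/700]
  100 → stock rod 2  [load 475/700]
  200 → stock rod 2  [load 675/700]
  75 → stock rod 3  [load 525/700]
3 stock rods opened.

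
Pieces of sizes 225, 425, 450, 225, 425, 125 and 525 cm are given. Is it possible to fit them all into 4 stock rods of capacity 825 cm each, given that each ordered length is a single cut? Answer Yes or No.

Yes

A valid assignment using 4 stock rods:
  stock rod 1: 525 + 225 = 750
  stock rod 2: 450 + 225 + 125 = 800
  stock rod 3: 425 = 425
  stock rod 4: 425 = 425
Every load is within 825 cm, so 4 stock rods suffice.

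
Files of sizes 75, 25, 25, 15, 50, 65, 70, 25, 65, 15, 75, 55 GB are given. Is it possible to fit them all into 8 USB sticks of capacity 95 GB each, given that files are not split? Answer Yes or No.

A valid assignment using 7 USB sticks:
  USB stick 1: 75 + 15 = 90
  USB stick 2: 75 + 15 = 90
  USB stick 3: 70 + 25 = 95
  USB stick 4: 65 + 25 = 90
  USB stick 5: 65 + 25 = 90
  USB stick 6: 55 = 55
  USB stick 7: 50 = 50
That uses only 7 ≤ 8, so 8 USB sticks are enough.

Yes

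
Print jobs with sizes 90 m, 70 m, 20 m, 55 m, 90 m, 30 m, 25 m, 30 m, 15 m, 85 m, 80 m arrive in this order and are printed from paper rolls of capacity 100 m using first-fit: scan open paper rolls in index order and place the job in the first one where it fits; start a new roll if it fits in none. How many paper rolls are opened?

7

  90 → roll 1 (new)  [load 90/100]
  70 → roll 2 (new)  [load 70/100]
  20 → roll 2  [load 90/100]
  55 → roll 3 (new)  [load 55/100]
  90 → roll 4 (new)  [load 90/100]
  30 → roll 3  [load 85/100]
  25 → roll 5 (new)  [load 25/100]
  30 → roll 5  [load 55/100]
  15 → roll 3  [load 100/100]
  85 → roll 6 (new)  [load 85/100]
  80 → roll 7 (new)  [load 80/100]
7 paper rolls opened.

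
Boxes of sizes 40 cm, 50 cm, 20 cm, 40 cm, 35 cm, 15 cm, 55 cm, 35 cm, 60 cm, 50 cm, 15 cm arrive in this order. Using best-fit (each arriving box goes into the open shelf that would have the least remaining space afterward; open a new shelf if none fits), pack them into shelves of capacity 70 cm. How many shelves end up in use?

  40 → shelf 1 (new)  [load 40/70]
  50 → shelf 2 (new)  [load 50/70]
  20 → shelf 2  [load 70/70]
  40 → shelf 3 (new)  [load 40/70]
  35 → shelf 4 (new)  [load 35/70]
  15 → shelf 1  [load 55/70]
  55 → shelf 5 (new)  [load 55/70]
  35 → shelf 4  [load 70/70]
  60 → shelf 6 (new)  [load 60/70]
  50 → shelf 7 (new)  [load 50/70]
  15 → shelf 1  [load 70/70]
7 shelves opened.

7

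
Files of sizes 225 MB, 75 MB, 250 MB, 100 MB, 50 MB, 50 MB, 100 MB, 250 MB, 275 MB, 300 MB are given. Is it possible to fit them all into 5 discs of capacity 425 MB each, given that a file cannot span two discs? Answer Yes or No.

Yes

A valid assignment using 5 discs:
  disc 1: 300 + 100 = 400
  disc 2: 275 + 100 + 50 = 425
  disc 3: 250 + 75 + 50 = 375
  disc 4: 250 = 250
  disc 5: 225 = 225
Every load is within 425 MB, so 5 discs suffice.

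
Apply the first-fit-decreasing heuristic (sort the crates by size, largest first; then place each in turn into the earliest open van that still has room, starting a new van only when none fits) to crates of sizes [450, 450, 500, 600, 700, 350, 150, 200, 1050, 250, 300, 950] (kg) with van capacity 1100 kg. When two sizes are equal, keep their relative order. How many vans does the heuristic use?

Sorted descending: 1050, 950, 700, 600, 500, 450, 450, 350, 300, 250, 200, 150.
  1050 → van 1 (new)  [load 1050/1100]
  950 → van 2 (new)  [load 950/1100]
  700 → van 3 (new)  [load 700/1100]
  600 → van 4 (new)  [load 600/1100]
  500 → van 4  [load 1100/1100]
  450 → van 5 (new)  [load 450/1100]
  450 → van 5  [load 900/1100]
  350 → van 3  [load 1050/1100]
  300 → van 6 (new)  [load 300/1100]
  250 → van 6  [load 550/1100]
  200 → van 5  [load 1100/1100]
  150 → van 2  [load 1100/1100]
6 vans opened.

6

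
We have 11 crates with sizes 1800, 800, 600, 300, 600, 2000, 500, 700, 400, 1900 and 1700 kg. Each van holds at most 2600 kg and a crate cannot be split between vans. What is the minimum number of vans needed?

5

Total = 2000 + 1900 + 1800 + 1700 + 800 + 700 + 600 + 600 + 500 + 400 + 300 = 11300 kg.
Lower bound: ⌈11300/2600⌉ = 5 vans.
A packing using 5 vans:
  van 1: 2000 + 600 = 2600
  van 2: 1900 + 700 = 2600
  van 3: 1800 + 800 = 2600
  van 4: 1700 + 600 + 300 = 2600
  van 5: 500 + 400 = 900
This matches the lower bound, so 5 is optimal.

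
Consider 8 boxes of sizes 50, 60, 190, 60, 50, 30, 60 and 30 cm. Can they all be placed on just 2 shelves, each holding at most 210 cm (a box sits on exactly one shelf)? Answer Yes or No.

No

Total = 530 cm; ⌈530/210⌉ = 3.
At least 3 shelves are required, but only 2 are allowed.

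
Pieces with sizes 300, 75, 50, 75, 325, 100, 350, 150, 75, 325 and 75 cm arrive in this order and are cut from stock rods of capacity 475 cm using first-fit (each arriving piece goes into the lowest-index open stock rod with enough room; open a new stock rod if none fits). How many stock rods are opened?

  300 → stock rod 1 (new)  [load 300/475]
  75 → stock rod 1  [load 375/475]
  50 → stock rod 1  [load 425/475]
  75 → stock rod 2 (new)  [load 75/475]
  325 → stock rod 2  [load 400/475]
  100 → stock rod 3 (new)  [load 100/475]
  350 → stock rod 3  [load 450/475]
  150 → stock rod 4 (new)  [load 150/475]
  75 → stock rod 2  [load 475/475]
  325 → stock rod 4  [load 475/475]
  75 → stock rod 5 (new)  [load 75/475]
5 stock rods opened.

5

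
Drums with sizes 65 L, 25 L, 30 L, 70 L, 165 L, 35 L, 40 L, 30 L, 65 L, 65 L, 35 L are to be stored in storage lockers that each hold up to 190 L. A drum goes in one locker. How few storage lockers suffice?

Total = 165 + 70 + 65 + 65 + 65 + 40 + 35 + 35 + 30 + 30 + 25 = 625 L.
Lower bound: ⌈625/190⌉ = 4 storage lockers.
A packing using 4 storage lockers:
  locker 1: 165 + 25 = 190
  locker 2: 70 + 65 + 40 = 175
  locker 3: 65 + 65 + 35 = 165
  locker 4: 35 + 30 + 30 = 95
This matches the lower bound, so 4 is optimal.

4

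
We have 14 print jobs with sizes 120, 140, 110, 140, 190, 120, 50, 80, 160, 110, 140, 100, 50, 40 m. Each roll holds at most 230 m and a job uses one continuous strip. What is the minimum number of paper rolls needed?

Total = 190 + 160 + 140 + 140 + 140 + 120 + 120 + 110 + 110 + 100 + 80 + 50 + 50 + 40 = 1550 m.
Lower bound: ⌈1550/230⌉ = 7 paper rolls.
A packing using 8 paper rolls:
  roll 1: 190 + 40 = 230
  roll 2: 160 + 50 = 210
  roll 3: 140 + 80 = 220
  roll 4: 140 + 50 = 190
  roll 5: 140 = 140
  roll 6: 120 + 110 = 230
  roll 7: 120 + 110 = 230
  roll 8: 100 = 100
No arrangement into 7 paper rolls stays within capacity, so 8 is optimal.

8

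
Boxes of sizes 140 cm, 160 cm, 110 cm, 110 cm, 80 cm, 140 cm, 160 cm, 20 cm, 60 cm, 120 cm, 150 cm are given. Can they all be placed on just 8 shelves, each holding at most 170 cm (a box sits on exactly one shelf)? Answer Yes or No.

No

Total = 1250 cm; ⌈1250/170⌉ = 8.
The bound of 8 does not rule out 8, but exhaustive search shows no assignment into 8 shelves of capacity 170 cm exists — the minimum is 9.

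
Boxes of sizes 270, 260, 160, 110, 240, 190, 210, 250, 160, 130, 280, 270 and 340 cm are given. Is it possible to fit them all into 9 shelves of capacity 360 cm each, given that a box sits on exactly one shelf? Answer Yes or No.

No

Total = 2870 cm; ⌈2870/360⌉ = 8.
9 boxes each exceed half the capacity and cannot share a shelf, forcing at least 9 shelves.
The bound of 9 does not rule out 9, but exhaustive search shows no assignment into 9 shelves of capacity 360 cm exists — the minimum is 10.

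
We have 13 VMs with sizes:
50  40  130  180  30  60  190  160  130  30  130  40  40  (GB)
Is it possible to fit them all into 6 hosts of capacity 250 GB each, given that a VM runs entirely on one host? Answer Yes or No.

A valid assignment using 6 hosts:
  host 1: 190 + 60 = 250
  host 2: 180 + 50 = 230
  host 3: 160 + 40 + 40 = 240
  host 4: 130 + 40 + 30 + 30 = 230
  host 5: 130 = 130
  host 6: 130 = 130
Every load is within 250 GB, so 6 hosts suffice.

Yes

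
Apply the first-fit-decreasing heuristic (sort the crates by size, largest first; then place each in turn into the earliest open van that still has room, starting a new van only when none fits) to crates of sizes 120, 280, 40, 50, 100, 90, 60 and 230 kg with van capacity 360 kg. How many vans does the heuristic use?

3

Sorted descending: 280, 230, 120, 100, 90, 60, 50, 40.
  280 → van 1 (new)  [load 280/360]
  230 → van 2 (new)  [load 230/360]
  120 → van 2  [load 350/360]
  100 → van 3 (new)  [load 100/360]
  90 → van 3  [load 190/360]
  60 → van 1  [load 340/360]
  50 → van 3  [load 240/360]
  40 → van 3  [load 280/360]
3 vans opened.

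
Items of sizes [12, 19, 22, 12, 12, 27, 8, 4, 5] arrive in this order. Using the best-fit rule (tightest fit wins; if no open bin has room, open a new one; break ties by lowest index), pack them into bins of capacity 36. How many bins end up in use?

4

  12 → bin 1 (new)  [load 12/36]
  19 → bin 1  [load 31/36]
  22 → bin 2 (new)  [load 22/36]
  12 → bin 2  [load 34/36]
  12 → bin 3 (new)  [load 12/36]
  27 → bin 4 (new)  [load 27/36]
  8 → bin 4  [load 35/36]
  4 → bin 1  [load 35/36]
  5 → bin 3  [load 17/36]
4 bins opened.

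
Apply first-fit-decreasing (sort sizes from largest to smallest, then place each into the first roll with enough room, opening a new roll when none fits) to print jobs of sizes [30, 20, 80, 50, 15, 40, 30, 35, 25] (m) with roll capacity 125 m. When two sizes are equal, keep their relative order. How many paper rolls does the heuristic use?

Sorted descending: 80, 50, 40, 35, 30, 30, 25, 20, 15.
  80 → roll 1 (new)  [load 80/125]
  50 → roll 2 (new)  [load 50/125]
  40 → roll 1  [load 120/125]
  35 → roll 2  [load 85/125]
  30 → roll 2  [load 115/125]
  30 → roll 3 (new)  [load 30/125]
  25 → roll 3  [load 55/125]
  20 → roll 3  [load 75/125]
  15 → roll 3  [load 90/125]
3 paper rolls opened.

3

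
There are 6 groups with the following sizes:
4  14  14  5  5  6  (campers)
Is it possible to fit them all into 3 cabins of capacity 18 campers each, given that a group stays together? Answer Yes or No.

A valid assignment using 3 cabins:
  cabin 1: 14 + 4 = 18
  cabin 2: 14 = 14
  cabin 3: 6 + 5 + 5 = 16
Every load is within 18 campers, so 3 cabins suffice.

Yes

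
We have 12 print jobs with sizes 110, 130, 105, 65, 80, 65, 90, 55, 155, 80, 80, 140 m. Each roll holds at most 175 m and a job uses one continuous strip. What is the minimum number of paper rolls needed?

8

Total = 155 + 140 + 130 + 110 + 105 + 90 + 80 + 80 + 80 + 65 + 65 + 55 = 1155 m.
Lower bound: ⌈1155/175⌉ = 7 paper rolls.
A packing using 8 paper rolls:
  roll 1: 155 = 155
  roll 2: 140 = 140
  roll 3: 130 = 130
  roll 4: 110 + 65 = 175
  roll 5: 105 + 65 = 170
  roll 6: 90 + 80 = 170
  roll 7: 80 + 80 = 160
  roll 8: 55 = 55
No arrangement into 7 paper rolls stays within capacity, so 8 is optimal.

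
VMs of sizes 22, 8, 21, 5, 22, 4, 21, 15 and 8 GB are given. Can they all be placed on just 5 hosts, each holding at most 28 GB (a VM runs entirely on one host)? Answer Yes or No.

No

Total = 126 GB; ⌈126/28⌉ = 5.
The bound of 5 does not rule out 5, but exhaustive search shows no assignment into 5 hosts of capacity 28 GB exists — the minimum is 6.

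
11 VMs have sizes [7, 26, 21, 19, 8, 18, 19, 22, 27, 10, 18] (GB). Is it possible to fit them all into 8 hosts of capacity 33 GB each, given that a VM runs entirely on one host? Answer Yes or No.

A valid assignment using 8 hosts:
  host 1: 27 = 27
  host 2: 26 + 7 = 33
  host 3: 22 + 10 = 32
  host 4: 21 + 8 = 29
  host 5: 19 = 19
  host 6: 19 = 19
  host 7: 18 = 18
  host 8: 18 = 18
Every load is within 33 GB, so 8 hosts suffice.

Yes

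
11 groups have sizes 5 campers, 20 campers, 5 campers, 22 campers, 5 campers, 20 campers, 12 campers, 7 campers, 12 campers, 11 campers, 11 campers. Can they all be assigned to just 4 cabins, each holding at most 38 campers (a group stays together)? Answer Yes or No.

Yes

A valid assignment using 4 cabins:
  cabin 1: 22 + 12 = 34
  cabin 2: 20 + 12 + 5 = 37
  cabin 3: 20 + 11 + 7 = 38
  cabin 4: 11 + 5 + 5 = 21
Every load is within 38 campers, so 4 cabins suffice.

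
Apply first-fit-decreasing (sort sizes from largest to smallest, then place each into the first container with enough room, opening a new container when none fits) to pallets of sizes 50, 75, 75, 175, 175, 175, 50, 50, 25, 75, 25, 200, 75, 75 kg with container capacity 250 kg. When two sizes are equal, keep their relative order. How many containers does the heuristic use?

6

Sorted descending: 200, 175, 175, 175, 75, 75, 75, 75, 75, 50, 50, 50, 25, 25.
  200 → container 1 (new)  [load 200/250]
  175 → container 2 (new)  [load 175/250]
  175 → container 3 (new)  [load 175/250]
  175 → container 4 (new)  [load 175/250]
  75 → container 2  [load 250/250]
  75 → container 3  [load 250/250]
  75 → container 4  [load 250/250]
  75 → container 5 (new)  [load 75/250]
  75 → container 5  [load 150/250]
  50 → container 1  [load 250/250]
  50 → container 5  [load 200/250]
  50 → container 5  [load 250/250]
  25 → container 6 (new)  [load 25/250]
  25 → container 6  [load 50/250]
6 containers opened.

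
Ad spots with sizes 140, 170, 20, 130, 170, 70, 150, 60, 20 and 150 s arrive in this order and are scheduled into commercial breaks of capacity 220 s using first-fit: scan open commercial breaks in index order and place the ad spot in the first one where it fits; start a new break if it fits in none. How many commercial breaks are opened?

  140 → break 1 (new)  [load 140/220]
  170 → break 2 (new)  [load 170/220]
  20 → break 1  [load 160/220]
  130 → break 3 (new)  [load 130/220]
  170 → break 4 (new)  [load 170/220]
  70 → break 3  [load 200/220]
  150 → break 5 (new)  [load 150/220]
  60 → break 1  [load 220/220]
  20 → break 2  [load 190/220]
  150 → break 6 (new)  [load 150/220]
6 commercial breaks opened.

6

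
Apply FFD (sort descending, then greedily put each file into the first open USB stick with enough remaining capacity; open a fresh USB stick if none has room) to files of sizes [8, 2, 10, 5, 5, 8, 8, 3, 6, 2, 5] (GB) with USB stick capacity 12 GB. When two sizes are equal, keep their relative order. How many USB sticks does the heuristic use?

6

Sorted descending: 10, 8, 8, 8, 6, 5, 5, 5, 3, 2, 2.
  10 → USB stick 1 (new)  [load 10/12]
  8 → USB stick 2 (new)  [load 8/12]
  8 → USB stick 3 (new)  [load 8/12]
  8 → USB stick 4 (new)  [load 8/12]
  6 → USB stick 5 (new)  [load 6/12]
  5 → USB stick 5  [load 11/12]
  5 → USB stick 6 (new)  [load 5/12]
  5 → USB stick 6  [load 10/12]
  3 → USB stick 2  [load 11/12]
  2 → USB stick 1  [load 12/12]
  2 → USB stick 3  [load 10/12]
6 USB sticks opened.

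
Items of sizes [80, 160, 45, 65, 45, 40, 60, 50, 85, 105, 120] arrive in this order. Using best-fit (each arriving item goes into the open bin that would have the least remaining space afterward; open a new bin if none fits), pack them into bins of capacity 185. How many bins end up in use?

  80 → bin 1 (new)  [load 80/185]
  160 → bin 2 (new)  [load 160/185]
  45 → bin 1  [load 125/185]
  65 → bin 3 (new)  [load 65/185]
  45 → bin 1  [load 170/185]
  40 → bin 3  [load 105/185]
  60 → bin 3  [load 165/185]
  50 → bin 4 (new)  [load 50/185]
  85 → bin 4  [load 135/185]
  105 → bin 5 (new)  [load 105/185]
  120 → bin 6 (new)  [load 120/185]
6 bins opened.

6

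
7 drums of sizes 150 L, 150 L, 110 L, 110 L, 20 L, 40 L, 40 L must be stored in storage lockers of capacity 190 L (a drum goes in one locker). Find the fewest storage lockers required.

Total = 150 + 150 + 110 + 110 + 40 + 40 + 20 = 620 L.
Lower bound: ⌈620/190⌉ = 4 storage lockers.
A packing using 4 storage lockers:
  locker 1: 150 + 40 = 190
  locker 2: 150 + 40 = 190
  locker 3: 110 + 20 = 130
  locker 4: 110 = 110
This matches the lower bound, so 4 is optimal.

4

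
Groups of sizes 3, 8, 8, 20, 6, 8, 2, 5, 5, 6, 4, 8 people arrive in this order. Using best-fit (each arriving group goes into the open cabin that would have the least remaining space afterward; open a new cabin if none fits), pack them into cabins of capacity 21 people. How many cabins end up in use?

5

  3 → cabin 1 (new)  [load 3/21]
  8 → cabin 1  [load 11/21]
  8 → cabin 1  [load 19/21]
  20 → cabin 2 (new)  [load 20/21]
  6 → cabin 3 (new)  [load 6/21]
  8 → cabin 3  [load 14/21]
  2 → cabin 1  [load 21/21]
  5 → cabin 3  [load 19/21]
  5 → cabin 4 (new)  [load 5/21]
  6 → cabin 4  [load 11/21]
  4 → cabin 4  [load 15/21]
  8 → cabin 5 (new)  [load 8/21]
5 cabins opened.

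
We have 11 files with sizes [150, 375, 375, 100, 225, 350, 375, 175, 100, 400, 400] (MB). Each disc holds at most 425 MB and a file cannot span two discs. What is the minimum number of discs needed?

Total = 400 + 400 + 375 + 375 + 375 + 350 + 225 + 175 + 150 + 100 + 100 = 3025 MB.
Lower bound: ⌈3025/425⌉ = 8 discs.
A packing using 8 discs:
  disc 1: 400 = 400
  disc 2: 400 = 400
  disc 3: 375 = 375
  disc 4: 375 = 375
  disc 5: 375 = 375
  disc 6: 350 = 350
  disc 7: 225 + 175 = 400
  disc 8: 150 + 100 + 100 = 350
This matches the lower bound, so 8 is optimal.

8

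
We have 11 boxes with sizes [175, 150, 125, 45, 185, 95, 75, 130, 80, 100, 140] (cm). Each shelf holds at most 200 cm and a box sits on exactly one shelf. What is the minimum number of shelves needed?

Total = 185 + 175 + 150 + 140 + 130 + 125 + 100 + 95 + 80 + 75 + 45 = 1300 cm.
Lower bound: ⌈1300/200⌉ = 7 shelves.
A packing using 8 shelves:
  shelf 1: 185 = 185
  shelf 2: 175 = 175
  shelf 3: 150 + 45 = 195
  shelf 4: 140 = 140
  shelf 5: 130 = 130
  shelf 6: 125 + 75 = 200
  shelf 7: 100 + 95 = 195
  shelf 8: 80 = 80
No arrangement into 7 shelves stays within capacity, so 8 is optimal.

8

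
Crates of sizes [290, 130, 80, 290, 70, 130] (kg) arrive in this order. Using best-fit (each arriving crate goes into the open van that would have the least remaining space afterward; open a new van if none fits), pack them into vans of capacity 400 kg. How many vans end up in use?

3

  290 → van 1 (new)  [load 290/400]
  130 → van 2 (new)  [load 130/400]
  80 → van 1  [load 370/400]
  290 → van 3 (new)  [load 290/400]
  70 → van 3  [load 360/400]
  130 → van 2  [load 260/400]
3 vans opened.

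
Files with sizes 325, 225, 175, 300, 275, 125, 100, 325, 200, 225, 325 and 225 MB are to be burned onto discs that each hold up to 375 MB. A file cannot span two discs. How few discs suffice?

9

Total = 325 + 325 + 325 + 300 + 275 + 225 + 225 + 225 + 200 + 175 + 125 + 100 = 2825 MB.
Lower bound: ⌈2825/375⌉ = 8 discs.
Also, 9 files each exceed 375/2 MB, and no two of those can share a disc, so at least 9 discs are needed.
A packing using 9 discs:
  disc 1: 325 = 325
  disc 2: 325 = 325
  disc 3: 325 = 325
  disc 4: 300 = 300
  disc 5: 275 + 100 = 375
  disc 6: 225 + 125 = 350
  disc 7: 225 = 225
  disc 8: 225 = 225
  disc 9: 200 + 175 = 375
This matches the lower bound, so 9 is optimal.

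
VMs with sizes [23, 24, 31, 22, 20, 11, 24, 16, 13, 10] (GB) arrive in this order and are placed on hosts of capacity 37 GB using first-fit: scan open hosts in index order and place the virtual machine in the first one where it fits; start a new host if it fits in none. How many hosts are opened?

  23 → host 1 (new)  [load 23/37]
  24 → host 2 (new)  [load 24/37]
  31 → host 3 (new)  [load 31/37]
  22 → host 4 (new)  [load 22/37]
  20 → host 5 (new)  [load 20/37]
  11 → host 1  [load 34/37]
  24 → host 6 (new)  [load 24/37]
  16 → host 5  [load 36/37]
  13 → host 2  [load 37/37]
  10 → host 4  [load 32/37]
6 hosts opened.

6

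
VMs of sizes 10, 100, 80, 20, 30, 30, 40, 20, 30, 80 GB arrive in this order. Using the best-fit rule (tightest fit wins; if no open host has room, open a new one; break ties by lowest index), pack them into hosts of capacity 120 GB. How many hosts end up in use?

  10 → host 1 (new)  [load 10/120]
  100 → host 1  [load 110/120]
  80 → host 2 (new)  [load 80/120]
  20 → host 2  [load 100/120]
  30 → host 3 (new)  [load 30/120]
  30 → host 3  [load 60/120]
  40 → host 3  [load 100/120]
  20 → host 2  [load 120/120]
  30 → host 4 (new)  [load 30/120]
  80 → host 4  [load 110/120]
4 hosts opened.

4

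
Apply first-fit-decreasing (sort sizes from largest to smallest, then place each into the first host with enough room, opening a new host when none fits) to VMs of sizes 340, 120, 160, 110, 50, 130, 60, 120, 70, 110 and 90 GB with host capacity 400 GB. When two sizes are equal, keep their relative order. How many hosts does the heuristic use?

4

Sorted descending: 340, 160, 130, 120, 120, 110, 110, 90, 70, 60, 50.
  340 → host 1 (new)  [load 340/400]
  160 → host 2 (new)  [load 160/400]
  130 → host 2  [load 290/400]
  120 → host 3 (new)  [load 120/400]
  120 → host 3  [load 240/400]
  110 → host 2  [load 400/400]
  110 → host 3  [load 350/400]
  90 → host 4 (new)  [load 90/400]
  70 → host 4  [load 160/400]
  60 → host 1  [load 400/400]
  50 → host 3  [load 400/400]
4 hosts opened.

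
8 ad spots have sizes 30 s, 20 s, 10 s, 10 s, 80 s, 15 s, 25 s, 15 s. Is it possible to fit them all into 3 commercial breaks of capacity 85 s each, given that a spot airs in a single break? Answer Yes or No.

Yes

A valid assignment using 3 commercial breaks:
  break 1: 80 = 80
  break 2: 30 + 25 + 20 + 10 = 85
  break 3: 15 + 15 + 10 = 40
Every load is within 85 s, so 3 commercial breaks suffice.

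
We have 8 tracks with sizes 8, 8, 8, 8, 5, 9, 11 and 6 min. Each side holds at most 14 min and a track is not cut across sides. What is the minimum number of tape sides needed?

6

Total = 11 + 9 + 8 + 8 + 8 + 8 + 6 + 5 = 63 min.
Lower bound: ⌈63/14⌉ = 5 tape sides.
Also, 6 tracks each exceed 7 min, and no two of those can share a side, so at least 6 tape sides are needed.
A packing using 6 tape sides:
  side 1: 11 = 11
  side 2: 9 + 5 = 14
  side 3: 8 + 6 = 14
  side 4: 8 = 8
  side 5: 8 = 8
  side 6: 8 = 8
This matches the lower bound, so 6 is optimal.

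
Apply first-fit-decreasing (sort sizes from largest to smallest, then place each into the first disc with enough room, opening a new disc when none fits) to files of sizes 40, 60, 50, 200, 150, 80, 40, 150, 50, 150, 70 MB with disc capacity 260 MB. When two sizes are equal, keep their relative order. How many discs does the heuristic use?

Sorted descending: 200, 150, 150, 150, 80, 70, 60, 50, 50, 40, 40.
  200 → disc 1 (new)  [load 200/260]
  150 → disc 2 (new)  [load 150/260]
  150 → disc 3 (new)  [load 150/260]
  150 → disc 4 (new)  [load 150/260]
  80 → disc 2  [load 230/260]
  70 → disc 3  [load 220/260]
  60 → disc 1  [load 260/260]
  50 → disc 4  [load 200/260]
  50 → disc 4  [load 250/260]
  40 → disc 3  [load 260/260]
  40 → disc 5 (new)  [load 40/260]
5 discs opened.

5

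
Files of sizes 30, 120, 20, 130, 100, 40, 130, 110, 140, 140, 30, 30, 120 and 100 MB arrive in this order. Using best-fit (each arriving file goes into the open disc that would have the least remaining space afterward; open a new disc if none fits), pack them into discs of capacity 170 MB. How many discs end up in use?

9

  30 → disc 1 (new)  [load 30/170]
  120 → disc 1  [load 150/170]
  20 → disc 1  [load 170/170]
  130 → disc 2 (new)  [load 130/170]
  100 → disc 3 (new)  [load 100/170]
  40 → disc 2  [load 170/170]
  130 → disc 4 (new)  [load 130/170]
  110 → disc 5 (new)  [load 110/170]
  140 → disc 6 (new)  [load 140/170]
  140 → disc 7 (new)  [load 140/170]
  30 → disc 6  [load 170/170]
  30 → disc 7  [load 170/170]
  120 → disc 8 (new)  [load 120/170]
  100 → disc 9 (new)  [load 100/170]
9 discs opened.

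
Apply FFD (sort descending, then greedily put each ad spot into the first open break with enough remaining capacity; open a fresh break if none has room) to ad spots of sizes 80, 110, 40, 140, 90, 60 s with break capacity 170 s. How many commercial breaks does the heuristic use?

4

Sorted descending: 140, 110, 90, 80, 60, 40.
  140 → break 1 (new)  [load 140/170]
  110 → break 2 (new)  [load 110/170]
  90 → break 3 (new)  [load 90/170]
  80 → break 3  [load 170/170]
  60 → break 2  [load 170/170]
  40 → break 4 (new)  [load 40/170]
4 commercial breaks opened.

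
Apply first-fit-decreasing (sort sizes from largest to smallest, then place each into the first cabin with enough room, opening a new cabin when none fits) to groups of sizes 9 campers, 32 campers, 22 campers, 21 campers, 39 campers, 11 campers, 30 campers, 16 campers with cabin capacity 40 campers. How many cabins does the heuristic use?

5

Sorted descending: 39, 32, 30, 22, 21, 16, 11, 9.
  39 → cabin 1 (new)  [load 39/40]
  32 → cabin 2 (new)  [load 32/40]
  30 → cabin 3 (new)  [load 30/40]
  22 → cabin 4 (new)  [load 22/40]
  21 → cabin 5 (new)  [load 21/40]
  16 → cabin 4  [load 38/40]
  11 → cabin 5  [load 32/40]
  9 → cabin 3  [load 39/40]
5 cabins opened.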